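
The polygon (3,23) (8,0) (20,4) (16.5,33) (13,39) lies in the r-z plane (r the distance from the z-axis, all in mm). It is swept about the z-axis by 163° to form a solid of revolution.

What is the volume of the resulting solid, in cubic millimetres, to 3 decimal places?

Volume = 14126.166 mm³

Profile (r,z), 5 vertices: (3,23) (8,0) (20,4) (16.5,33) (13,39)
edge 0: (3,23)→(8,0)  cross = 3·0 − 8·23 = -184.0000; (r_i+r_j)·cross = 11·-184.0000 = -2024.0000
edge 1: (8,0)→(20,4)  cross = 8·4 − 20·0 = 32.0000; (r_i+r_j)·cross = 28·32.0000 = 896.0000
edge 2: (20,4)→(16.5,33)  cross = 20·33 − 16.5·4 = 594.0000; (r_i+r_j)·cross = 36.5·594.0000 = 21681.0000
edge 3: (16.5,33)→(13,39)  cross = 16.5·39 − 13·33 = 214.5000; (r_i+r_j)·cross = 29.5·214.5000 = 6327.7500
edge 4: (13,39)→(3,23)  cross = 13·23 − 3·39 = 182.0000; (r_i+r_j)·cross = 16·182.0000 = 2912.0000
Σcross = 838.5000 → A = |Σcross|/2 = 419.2500 mm²
Σ(r_i+r_j)·cross = 29792.7500 → first moment M = |Σ|/6 = 4965.4583
R_c = M/A = 4965.4583/419.2500 = 11.8437 mm
θ = 163° = 2.844887 rad
V = θ·R_c·A = 2.844887·11.8437·419.2500 = 14126.166 mm³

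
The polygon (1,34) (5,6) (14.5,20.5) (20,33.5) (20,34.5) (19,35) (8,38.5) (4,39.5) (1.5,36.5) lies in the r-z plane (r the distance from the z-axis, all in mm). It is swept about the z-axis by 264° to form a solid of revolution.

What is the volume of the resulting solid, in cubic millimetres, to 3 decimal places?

Profile (r,z), 9 vertices: (1,34) (5,6) (14.5,20.5) (20,33.5) (20,34.5) (19,35) (8,38.5) (4,39.5) (1.5,36.5)
edge 0: (1,34)→(5,6)  cross = 1·6 − 5·34 = -164.0000; (r_i+r_j)·cross = 6·-164.0000 = -984.0000
edge 1: (5,6)→(14.5,20.5)  cross = 5·20.5 − 14.5·6 = 15.5000; (r_i+r_j)·cross = 19.5·15.5000 = 302.2500
edge 2: (14.5,20.5)→(20,33.5)  cross = 14.5·33.5 − 20·20.5 = 75.7500; (r_i+r_j)·cross = 34.5·75.7500 = 2613.3750
edge 3: (20,33.5)→(20,34.5)  cross = 20·34.5 − 20·33.5 = 20.0000; (r_i+r_j)·cross = 40·20.0000 = 800.0000
edge 4: (20,34.5)→(19,35)  cross = 20·35 − 19·34.5 = 44.5000; (r_i+r_j)·cross = 39·44.5000 = 1735.5000
edge 5: (19,35)→(8,38.5)  cross = 19·38.5 − 8·35 = 451.5000; (r_i+r_j)·cross = 27·451.5000 = 12190.5000
edge 6: (8,38.5)→(4,39.5)  cross = 8·39.5 − 4·38.5 = 162.0000; (r_i+r_j)·cross = 12·162.0000 = 1944.0000
edge 7: (4,39.5)→(1.5,36.5)  cross = 4·36.5 − 1.5·39.5 = 86.7500; (r_i+r_j)·cross = 5.5·86.7500 = 477.1250
edge 8: (1.5,36.5)→(1,34)  cross = 1.5·34 − 1·36.5 = 14.5000; (r_i+r_j)·cross = 2.5·14.5000 = 36.2500
Σcross = 706.5000 → A = |Σcross|/2 = 353.2500 mm²
Σ(r_i+r_j)·cross = 19115.0000 → first moment M = |Σ|/6 = 3185.8333
R_c = M/A = 3185.8333/353.2500 = 9.0186 mm
θ = 264° = 4.607669 rad
V = θ·R_c·A = 4.607669·9.0186·353.2500 = 14679.266 mm³

Volume = 14679.266 mm³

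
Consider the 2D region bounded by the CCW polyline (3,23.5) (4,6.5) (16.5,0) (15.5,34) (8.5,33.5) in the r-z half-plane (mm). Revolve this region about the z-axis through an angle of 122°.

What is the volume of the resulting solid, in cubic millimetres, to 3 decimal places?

Profile (r,z), 5 vertices: (3,23.5) (4,6.5) (16.5,0) (15.5,34) (8.5,33.5)
edge 0: (3,23.5)→(4,6.5)  cross = 3·6.5 − 4·23.5 = -74.5000; (r_i+r_j)·cross = 7·-74.5000 = -521.5000
edge 1: (4,6.5)→(16.5,0)  cross = 4·0 − 16.5·6.5 = -107.2500; (r_i+r_j)·cross = 20.5·-107.2500 = -2198.6250
edge 2: (16.5,0)→(15.5,34)  cross = 16.5·34 − 15.5·0 = 561.0000; (r_i+r_j)·cross = 32·561.0000 = 17952.0000
edge 3: (15.5,34)→(8.5,33.5)  cross = 15.5·33.5 − 8.5·34 = 230.2500; (r_i+r_j)·cross = 24·230.2500 = 5526.0000
edge 4: (8.5,33.5)→(3,23.5)  cross = 8.5·23.5 − 3·33.5 = 99.2500; (r_i+r_j)·cross = 11.5·99.2500 = 1141.3750
Σcross = 708.7500 → A = |Σcross|/2 = 354.3750 mm²
Σ(r_i+r_j)·cross = 21899.2500 → first moment M = |Σ|/6 = 3649.8750
R_c = M/A = 3649.8750/354.3750 = 10.2995 mm
θ = 122° = 2.129302 rad
V = θ·R_c·A = 2.129302·10.2995·354.3750 = 7771.685 mm³

Volume = 7771.685 mm³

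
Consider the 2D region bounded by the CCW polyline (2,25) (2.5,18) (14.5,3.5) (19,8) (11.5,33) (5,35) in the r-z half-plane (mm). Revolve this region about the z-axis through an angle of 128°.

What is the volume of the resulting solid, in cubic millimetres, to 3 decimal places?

Profile (r,z), 6 vertices: (2,25) (2.5,18) (14.5,3.5) (19,8) (11.5,33) (5,35)
edge 0: (2,25)→(2.5,18)  cross = 2·18 − 2.5·25 = -26.5000; (r_i+r_j)·cross = 4.5·-26.5000 = -119.2500
edge 1: (2.5,18)→(14.5,3.5)  cross = 2.5·3.5 − 14.5·18 = -252.2500; (r_i+r_j)·cross = 17·-252.2500 = -4288.2500
edge 2: (14.5,3.5)→(19,8)  cross = 14.5·8 − 19·3.5 = 49.5000; (r_i+r_j)·cross = 33.5·49.5000 = 1658.2500
edge 3: (19,8)→(11.5,33)  cross = 19·33 − 11.5·8 = 535.0000; (r_i+r_j)·cross = 30.5·535.0000 = 16317.5000
edge 4: (11.5,33)→(5,35)  cross = 11.5·35 − 5·33 = 237.5000; (r_i+r_j)·cross = 16.5·237.5000 = 3918.7500
edge 5: (5,35)→(2,25)  cross = 5·25 − 2·35 = 55.0000; (r_i+r_j)·cross = 7·55.0000 = 385.0000
Σcross = 598.2500 → A = |Σcross|/2 = 299.1250 mm²
Σ(r_i+r_j)·cross = 17872.0000 → first moment M = |Σ|/6 = 2978.6667
R_c = M/A = 2978.6667/299.1250 = 9.9579 mm
θ = 128° = 2.234021 rad
V = θ·R_c·A = 2.234021·9.9579·299.1250 = 6654.405 mm³

Volume = 6654.405 mm³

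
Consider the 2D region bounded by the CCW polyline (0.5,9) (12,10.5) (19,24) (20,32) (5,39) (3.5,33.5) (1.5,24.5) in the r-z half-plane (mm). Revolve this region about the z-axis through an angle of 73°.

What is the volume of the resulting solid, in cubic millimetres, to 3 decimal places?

Profile (r,z), 7 vertices: (0.5,9) (12,10.5) (19,24) (20,32) (5,39) (3.5,33.5) (1.5,24.5)
edge 0: (0.5,9)→(12,10.5)  cross = 0.5·10.5 − 12·9 = -102.7500; (r_i+r_j)·cross = 12.5·-102.7500 = -1284.3750
edge 1: (12,10.5)→(19,24)  cross = 12·24 − 19·10.5 = 88.5000; (r_i+r_j)·cross = 31·88.5000 = 2743.5000
edge 2: (19,24)→(20,32)  cross = 19·32 − 20·24 = 128.0000; (r_i+r_j)·cross = 39·128.0000 = 4992.0000
edge 3: (20,32)→(5,39)  cross = 20·39 − 5·32 = 620.0000; (r_i+r_j)·cross = 25·620.0000 = 15500.0000
edge 4: (5,39)→(3.5,33.5)  cross = 5·33.5 − 3.5·39 = 31.0000; (r_i+r_j)·cross = 8.5·31.0000 = 263.5000
edge 5: (3.5,33.5)→(1.5,24.5)  cross = 3.5·24.5 − 1.5·33.5 = 35.5000; (r_i+r_j)·cross = 5·35.5000 = 177.5000
edge 6: (1.5,24.5)→(0.5,9)  cross = 1.5·9 − 0.5·24.5 = 1.2500; (r_i+r_j)·cross = 2·1.2500 = 2.5000
Σcross = 801.5000 → A = |Σcross|/2 = 400.7500 mm²
Σ(r_i+r_j)·cross = 22394.6250 → first moment M = |Σ|/6 = 3732.4375
R_c = M/A = 3732.4375/400.7500 = 9.3136 mm
θ = 73° = 1.274090 rad
V = θ·R_c·A = 1.274090·9.3136·400.7500 = 4755.463 mm³

Volume = 4755.463 mm³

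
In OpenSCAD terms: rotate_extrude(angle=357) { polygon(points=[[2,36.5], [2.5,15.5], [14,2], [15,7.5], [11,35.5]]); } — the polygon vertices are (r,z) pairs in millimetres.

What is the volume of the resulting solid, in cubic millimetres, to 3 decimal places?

Volume = 14956.447 mm³

Profile (r,z), 5 vertices: (2,36.5) (2.5,15.5) (14,2) (15,7.5) (11,35.5)
edge 0: (2,36.5)→(2.5,15.5)  cross = 2·15.5 − 2.5·36.5 = -60.2500; (r_i+r_j)·cross = 4.5·-60.2500 = -271.1250
edge 1: (2.5,15.5)→(14,2)  cross = 2.5·2 − 14·15.5 = -212.0000; (r_i+r_j)·cross = 16.5·-212.0000 = -3498.0000
edge 2: (14,2)→(15,7.5)  cross = 14·7.5 − 15·2 = 75.0000; (r_i+r_j)·cross = 29·75.0000 = 2175.0000
edge 3: (15,7.5)→(11,35.5)  cross = 15·35.5 − 11·7.5 = 450.0000; (r_i+r_j)·cross = 26·450.0000 = 11700.0000
edge 4: (11,35.5)→(2,36.5)  cross = 11·36.5 − 2·35.5 = 330.5000; (r_i+r_j)·cross = 13·330.5000 = 4296.5000
Σcross = 583.2500 → A = |Σcross|/2 = 291.6250 mm²
Σ(r_i+r_j)·cross = 14402.3750 → first moment M = |Σ|/6 = 2400.3958
R_c = M/A = 2400.3958/291.6250 = 8.2311 mm
θ = 357° = 6.230825 rad
V = θ·R_c·A = 6.230825·8.2311·291.6250 = 14956.447 mm³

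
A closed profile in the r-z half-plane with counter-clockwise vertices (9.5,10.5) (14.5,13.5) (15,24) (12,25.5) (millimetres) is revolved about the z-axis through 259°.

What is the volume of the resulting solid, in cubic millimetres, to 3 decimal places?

Profile (r,z), 4 vertices: (9.5,10.5) (14.5,13.5) (15,24) (12,25.5)
edge 0: (9.5,10.5)→(14.5,13.5)  cross = 9.5·13.5 − 14.5·10.5 = -24.0000; (r_i+r_j)·cross = 24·-24.0000 = -576.0000
edge 1: (14.5,13.5)→(15,24)  cross = 14.5·24 − 15·13.5 = 145.5000; (r_i+r_j)·cross = 29.5·145.5000 = 4292.2500
edge 2: (15,24)→(12,25.5)  cross = 15·25.5 − 12·24 = 94.5000; (r_i+r_j)·cross = 27·94.5000 = 2551.5000
edge 3: (12,25.5)→(9.5,10.5)  cross = 12·10.5 − 9.5·25.5 = -116.2500; (r_i+r_j)·cross = 21.5·-116.2500 = -2499.3750
Σcross = 99.7500 → A = |Σcross|/2 = 49.8750 mm²
Σ(r_i+r_j)·cross = 3768.3750 → first moment M = |Σ|/6 = 628.0625
R_c = M/A = 628.0625/49.8750 = 12.5927 mm
θ = 259° = 4.520403 rad
V = θ·R_c·A = 4.520403·12.5927·49.8750 = 2839.095 mm³

Volume = 2839.095 mm³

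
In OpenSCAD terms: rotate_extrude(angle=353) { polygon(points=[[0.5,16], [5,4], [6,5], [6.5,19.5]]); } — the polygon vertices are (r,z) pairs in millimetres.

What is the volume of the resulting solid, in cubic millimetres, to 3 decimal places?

Profile (r,z), 4 vertices: (0.5,16) (5,4) (6,5) (6.5,19.5)
edge 0: (0.5,16)→(5,4)  cross = 0.5·4 − 5·16 = -78.0000; (r_i+r_j)·cross = 5.5·-78.0000 = -429.0000
edge 1: (5,4)→(6,5)  cross = 5·5 − 6·4 = 1.0000; (r_i+r_j)·cross = 11·1.0000 = 11.0000
edge 2: (6,5)→(6.5,19.5)  cross = 6·19.5 − 6.5·5 = 84.5000; (r_i+r_j)·cross = 12.5·84.5000 = 1056.2500
edge 3: (6.5,19.5)→(0.5,16)  cross = 6.5·16 − 0.5·19.5 = 94.2500; (r_i+r_j)·cross = 7·94.2500 = 659.7500
Σcross = 101.7500 → A = |Σcross|/2 = 50.8750 mm²
Σ(r_i+r_j)·cross = 1298.0000 → first moment M = |Σ|/6 = 216.3333
R_c = M/A = 216.3333/50.8750 = 4.2523 mm
θ = 353° = 6.161012 rad
V = θ·R_c·A = 6.161012·4.2523·50.8750 = 1332.832 mm³

Volume = 1332.832 mm³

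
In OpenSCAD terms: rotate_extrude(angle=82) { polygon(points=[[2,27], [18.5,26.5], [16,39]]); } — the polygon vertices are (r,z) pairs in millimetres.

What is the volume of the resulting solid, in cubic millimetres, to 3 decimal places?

Volume = 1784.788 mm³

Profile (r,z), 3 vertices: (2,27) (18.5,26.5) (16,39)
edge 0: (2,27)→(18.5,26.5)  cross = 2·26.5 − 18.5·27 = -446.5000; (r_i+r_j)·cross = 20.5·-446.5000 = -9153.2500
edge 1: (18.5,26.5)→(16,39)  cross = 18.5·39 − 16·26.5 = 297.5000; (r_i+r_j)·cross = 34.5·297.5000 = 10263.7500
edge 2: (16,39)→(2,27)  cross = 16·27 − 2·39 = 354.0000; (r_i+r_j)·cross = 18·354.0000 = 6372.0000
Σcross = 205.0000 → A = |Σcross|/2 = 102.5000 mm²
Σ(r_i+r_j)·cross = 7482.5000 → first moment M = |Σ|/6 = 1247.0833
R_c = M/A = 1247.0833/102.5000 = 12.1667 mm
θ = 82° = 1.431170 rad
V = θ·R_c·A = 1.431170·12.1667·102.5000 = 1784.788 mm³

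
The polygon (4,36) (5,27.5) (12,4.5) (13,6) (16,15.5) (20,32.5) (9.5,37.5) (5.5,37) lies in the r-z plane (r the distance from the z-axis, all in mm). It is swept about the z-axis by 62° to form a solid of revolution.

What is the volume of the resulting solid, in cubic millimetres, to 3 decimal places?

Profile (r,z), 8 vertices: (4,36) (5,27.5) (12,4.5) (13,6) (16,15.5) (20,32.5) (9.5,37.5) (5.5,37)
edge 0: (4,36)→(5,27.5)  cross = 4·27.5 − 5·36 = -70.0000; (r_i+r_j)·cross = 9·-70.0000 = -630.0000
edge 1: (5,27.5)→(12,4.5)  cross = 5·4.5 − 12·27.5 = -307.5000; (r_i+r_j)·cross = 17·-307.5000 = -5227.5000
edge 2: (12,4.5)→(13,6)  cross = 12·6 − 13·4.5 = 13.5000; (r_i+r_j)·cross = 25·13.5000 = 337.5000
edge 3: (13,6)→(16,15.5)  cross = 13·15.5 − 16·6 = 105.5000; (r_i+r_j)·cross = 29·105.5000 = 3059.5000
edge 4: (16,15.5)→(20,32.5)  cross = 16·32.5 − 20·15.5 = 210.0000; (r_i+r_j)·cross = 36·210.0000 = 7560.0000
edge 5: (20,32.5)→(9.5,37.5)  cross = 20·37.5 − 9.5·32.5 = 441.2500; (r_i+r_j)·cross = 29.5·441.2500 = 13016.8750
edge 6: (9.5,37.5)→(5.5,37)  cross = 9.5·37 − 5.5·37.5 = 145.2500; (r_i+r_j)·cross = 15·145.2500 = 2178.7500
edge 7: (5.5,37)→(4,36)  cross = 5.5·36 − 4·37 = 50.0000; (r_i+r_j)·cross = 9.5·50.0000 = 475.0000
Σcross = 588.0000 → A = |Σcross|/2 = 294.0000 mm²
Σ(r_i+r_j)·cross = 20770.1250 → first moment M = |Σ|/6 = 3461.6875
R_c = M/A = 3461.6875/294.0000 = 11.7744 mm
θ = 62° = 1.082104 rad
V = θ·R_c·A = 1.082104·11.7744·294.0000 = 3745.906 mm³

Volume = 3745.906 mm³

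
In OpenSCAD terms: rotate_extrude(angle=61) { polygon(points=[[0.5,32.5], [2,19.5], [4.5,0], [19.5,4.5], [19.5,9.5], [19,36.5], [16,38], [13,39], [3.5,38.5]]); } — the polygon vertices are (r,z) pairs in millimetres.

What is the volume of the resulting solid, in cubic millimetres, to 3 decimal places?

Volume = 6923.269 mm³

Profile (r,z), 9 vertices: (0.5,32.5) (2,19.5) (4.5,0) (19.5,4.5) (19.5,9.5) (19,36.5) (16,38) (13,39) (3.5,38.5)
edge 0: (0.5,32.5)→(2,19.5)  cross = 0.5·19.5 − 2·32.5 = -55.2500; (r_i+r_j)·cross = 2.5·-55.2500 = -138.1250
edge 1: (2,19.5)→(4.5,0)  cross = 2·0 − 4.5·19.5 = -87.7500; (r_i+r_j)·cross = 6.5·-87.7500 = -570.3750
edge 2: (4.5,0)→(19.5,4.5)  cross = 4.5·4.5 − 19.5·0 = 20.2500; (r_i+r_j)·cross = 24·20.2500 = 486.0000
edge 3: (19.5,4.5)→(19.5,9.5)  cross = 19.5·9.5 − 19.5·4.5 = 97.5000; (r_i+r_j)·cross = 39·97.5000 = 3802.5000
edge 4: (19.5,9.5)→(19,36.5)  cross = 19.5·36.5 − 19·9.5 = 531.2500; (r_i+r_j)·cross = 38.5·531.2500 = 20453.1250
edge 5: (19,36.5)→(16,38)  cross = 19·38 − 16·36.5 = 138.0000; (r_i+r_j)·cross = 35·138.0000 = 4830.0000
edge 6: (16,38)→(13,39)  cross = 16·39 − 13·38 = 130.0000; (r_i+r_j)·cross = 29·130.0000 = 3770.0000
edge 7: (13,39)→(3.5,38.5)  cross = 13·38.5 − 3.5·39 = 364.0000; (r_i+r_j)·cross = 16.5·364.0000 = 6006.0000
edge 8: (3.5,38.5)→(0.5,32.5)  cross = 3.5·32.5 − 0.5·38.5 = 94.5000; (r_i+r_j)·cross = 4·94.5000 = 378.0000
Σcross = 1232.5000 → A = |Σcross|/2 = 616.2500 mm²
Σ(r_i+r_j)·cross = 39017.1250 → first moment M = |Σ|/6 = 6502.8542
R_c = M/A = 6502.8542/616.2500 = 10.5523 mm
θ = 61° = 1.064651 rad
V = θ·R_c·A = 1.064651·10.5523·616.2500 = 6923.269 mm³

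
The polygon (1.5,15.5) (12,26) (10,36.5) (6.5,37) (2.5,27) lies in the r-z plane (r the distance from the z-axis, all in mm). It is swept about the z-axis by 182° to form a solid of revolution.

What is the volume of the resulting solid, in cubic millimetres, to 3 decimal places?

Profile (r,z), 5 vertices: (1.5,15.5) (12,26) (10,36.5) (6.5,37) (2.5,27)
edge 0: (1.5,15.5)→(12,26)  cross = 1.5·26 − 12·15.5 = -147.0000; (r_i+r_j)·cross = 13.5·-147.0000 = -1984.5000
edge 1: (12,26)→(10,36.5)  cross = 12·36.5 − 10·26 = 178.0000; (r_i+r_j)·cross = 22·178.0000 = 3916.0000
edge 2: (10,36.5)→(6.5,37)  cross = 10·37 − 6.5·36.5 = 132.7500; (r_i+r_j)·cross = 16.5·132.7500 = 2190.3750
edge 3: (6.5,37)→(2.5,27)  cross = 6.5·27 − 2.5·37 = 83.0000; (r_i+r_j)·cross = 9·83.0000 = 747.0000
edge 4: (2.5,27)→(1.5,15.5)  cross = 2.5·15.5 − 1.5·27 = -1.7500; (r_i+r_j)·cross = 4·-1.7500 = -7.0000
Σcross = 245.0000 → A = |Σcross|/2 = 122.5000 mm²
Σ(r_i+r_j)·cross = 4861.8750 → first moment M = |Σ|/6 = 810.3125
R_c = M/A = 810.3125/122.5000 = 6.6148 mm
θ = 182° = 3.176499 rad
V = θ·R_c·A = 3.176499·6.6148·122.5000 = 2573.957 mm³

Volume = 2573.957 mm³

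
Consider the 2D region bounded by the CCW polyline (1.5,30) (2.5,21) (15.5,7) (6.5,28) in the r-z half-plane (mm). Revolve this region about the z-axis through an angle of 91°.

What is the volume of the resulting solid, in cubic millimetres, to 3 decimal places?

Volume = 1072.863 mm³

Profile (r,z), 4 vertices: (1.5,30) (2.5,21) (15.5,7) (6.5,28)
edge 0: (1.5,30)→(2.5,21)  cross = 1.5·21 − 2.5·30 = -43.5000; (r_i+r_j)·cross = 4·-43.5000 = -174.0000
edge 1: (2.5,21)→(15.5,7)  cross = 2.5·7 − 15.5·21 = -308.0000; (r_i+r_j)·cross = 18·-308.0000 = -5544.0000
edge 2: (15.5,7)→(6.5,28)  cross = 15.5·28 − 6.5·7 = 388.5000; (r_i+r_j)·cross = 22·388.5000 = 8547.0000
edge 3: (6.5,28)→(1.5,30)  cross = 6.5·30 − 1.5·28 = 153.0000; (r_i+r_j)·cross = 8·153.0000 = 1224.0000
Σcross = 190.0000 → A = |Σcross|/2 = 95.0000 mm²
Σ(r_i+r_j)·cross = 4053.0000 → first moment M = |Σ|/6 = 675.5000
R_c = M/A = 675.5000/95.0000 = 7.1105 mm
θ = 91° = 1.588250 rad
V = θ·R_c·A = 1.588250·7.1105·95.0000 = 1072.863 mm³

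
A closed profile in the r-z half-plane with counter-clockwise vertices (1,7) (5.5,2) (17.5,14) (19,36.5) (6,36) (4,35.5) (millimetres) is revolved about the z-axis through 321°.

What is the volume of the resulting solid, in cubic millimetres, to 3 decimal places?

Profile (r,z), 6 vertices: (1,7) (5.5,2) (17.5,14) (19,36.5) (6,36) (4,35.5)
edge 0: (1,7)→(5.5,2)  cross = 1·2 − 5.5·7 = -36.5000; (r_i+r_j)·cross = 6.5·-36.5000 = -237.2500
edge 1: (5.5,2)→(17.5,14)  cross = 5.5·14 − 17.5·2 = 42.0000; (r_i+r_j)·cross = 23·42.0000 = 966.0000
edge 2: (17.5,14)→(19,36.5)  cross = 17.5·36.5 − 19·14 = 372.7500; (r_i+r_j)·cross = 36.5·372.7500 = 13605.3750
edge 3: (19,36.5)→(6,36)  cross = 19·36 − 6·36.5 = 465.0000; (r_i+r_j)·cross = 25·465.0000 = 11625.0000
edge 4: (6,36)→(4,35.5)  cross = 6·35.5 − 4·36 = 69.0000; (r_i+r_j)·cross = 10·69.0000 = 690.0000
edge 5: (4,35.5)→(1,7)  cross = 4·7 − 1·35.5 = -7.5000; (r_i+r_j)·cross = 5·-7.5000 = -37.5000
Σcross = 904.7500 → A = |Σcross|/2 = 452.3750 mm²
Σ(r_i+r_j)·cross = 26611.6250 → first moment M = |Σ|/6 = 4435.2708
R_c = M/A = 4435.2708/452.3750 = 9.8044 mm
θ = 321° = 5.602507 rad
V = θ·R_c·A = 5.602507·9.8044·452.3750 = 24848.635 mm³

Volume = 24848.635 mm³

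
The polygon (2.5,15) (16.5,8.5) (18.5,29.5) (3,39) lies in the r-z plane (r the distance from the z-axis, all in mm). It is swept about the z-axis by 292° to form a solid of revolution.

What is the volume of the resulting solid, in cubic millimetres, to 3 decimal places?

Volume = 17458.860 mm³

Profile (r,z), 4 vertices: (2.5,15) (16.5,8.5) (18.5,29.5) (3,39)
edge 0: (2.5,15)→(16.5,8.5)  cross = 2.5·8.5 − 16.5·15 = -226.2500; (r_i+r_j)·cross = 19·-226.2500 = -4298.7500
edge 1: (16.5,8.5)→(18.5,29.5)  cross = 16.5·29.5 − 18.5·8.5 = 329.5000; (r_i+r_j)·cross = 35·329.5000 = 11532.5000
edge 2: (18.5,29.5)→(3,39)  cross = 18.5·39 − 3·29.5 = 633.0000; (r_i+r_j)·cross = 21.5·633.0000 = 13609.5000
edge 3: (3,39)→(2.5,15)  cross = 3·15 − 2.5·39 = -52.5000; (r_i+r_j)·cross = 5.5·-52.5000 = -288.7500
Σcross = 683.7500 → A = |Σcross|/2 = 341.8750 mm²
Σ(r_i+r_j)·cross = 20554.5000 → first moment M = |Σ|/6 = 3425.7500
R_c = M/A = 3425.7500/341.8750 = 10.0205 mm
θ = 292° = 5.096361 rad
V = θ·R_c·A = 5.096361·10.0205·341.8750 = 17458.860 mm³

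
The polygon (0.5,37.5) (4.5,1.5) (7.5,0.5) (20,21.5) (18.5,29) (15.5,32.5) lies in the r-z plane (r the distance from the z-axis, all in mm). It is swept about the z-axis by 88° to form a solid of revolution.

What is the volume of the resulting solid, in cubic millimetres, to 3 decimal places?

Volume = 6252.991 mm³

Profile (r,z), 6 vertices: (0.5,37.5) (4.5,1.5) (7.5,0.5) (20,21.5) (18.5,29) (15.5,32.5)
edge 0: (0.5,37.5)→(4.5,1.5)  cross = 0.5·1.5 − 4.5·37.5 = -168.0000; (r_i+r_j)·cross = 5·-168.0000 = -840.0000
edge 1: (4.5,1.5)→(7.5,0.5)  cross = 4.5·0.5 − 7.5·1.5 = -9.0000; (r_i+r_j)·cross = 12·-9.0000 = -108.0000
edge 2: (7.5,0.5)→(20,21.5)  cross = 7.5·21.5 − 20·0.5 = 151.2500; (r_i+r_j)·cross = 27.5·151.2500 = 4159.3750
edge 3: (20,21.5)→(18.5,29)  cross = 20·29 − 18.5·21.5 = 182.2500; (r_i+r_j)·cross = 38.5·182.2500 = 7016.6250
edge 4: (18.5,29)→(15.5,32.5)  cross = 18.5·32.5 − 15.5·29 = 151.7500; (r_i+r_j)·cross = 34·151.7500 = 5159.5000
edge 5: (15.5,32.5)→(0.5,37.5)  cross = 15.5·37.5 − 0.5·32.5 = 565.0000; (r_i+r_j)·cross = 16·565.0000 = 9040.0000
Σcross = 873.2500 → A = |Σcross|/2 = 436.6250 mm²
Σ(r_i+r_j)·cross = 24427.5000 → first moment M = |Σ|/6 = 4071.2500
R_c = M/A = 4071.2500/436.6250 = 9.3244 mm
θ = 88° = 1.535890 rad
V = θ·R_c·A = 1.535890·9.3244·436.6250 = 6252.991 mm³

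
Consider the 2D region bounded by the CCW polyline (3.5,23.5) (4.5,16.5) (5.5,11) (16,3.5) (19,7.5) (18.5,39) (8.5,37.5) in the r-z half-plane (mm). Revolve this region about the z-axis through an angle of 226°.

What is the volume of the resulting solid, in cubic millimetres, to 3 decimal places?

Profile (r,z), 7 vertices: (3.5,23.5) (4.5,16.5) (5.5,11) (16,3.5) (19,7.5) (18.5,39) (8.5,37.5)
edge 0: (3.5,23.5)→(4.5,16.5)  cross = 3.5·16.5 − 4.5·23.5 = -48.0000; (r_i+r_j)·cross = 8·-48.0000 = -384.0000
edge 1: (4.5,16.5)→(5.5,11)  cross = 4.5·11 − 5.5·16.5 = -41.2500; (r_i+r_j)·cross = 10·-41.2500 = -412.5000
edge 2: (5.5,11)→(16,3.5)  cross = 5.5·3.5 − 16·11 = -156.7500; (r_i+r_j)·cross = 21.5·-156.7500 = -3370.1250
edge 3: (16,3.5)→(19,7.5)  cross = 16·7.5 − 19·3.5 = 53.5000; (r_i+r_j)·cross = 35·53.5000 = 1872.5000
edge 4: (19,7.5)→(18.5,39)  cross = 19·39 − 18.5·7.5 = 602.2500; (r_i+r_j)·cross = 37.5·602.2500 = 22584.3750
edge 5: (18.5,39)→(8.5,37.5)  cross = 18.5·37.5 − 8.5·39 = 362.2500; (r_i+r_j)·cross = 27·362.2500 = 9780.7500
edge 6: (8.5,37.5)→(3.5,23.5)  cross = 8.5·23.5 − 3.5·37.5 = 68.5000; (r_i+r_j)·cross = 12·68.5000 = 822.0000
Σcross = 840.5000 → A = |Σcross|/2 = 420.2500 mm²
Σ(r_i+r_j)·cross = 30893.0000 → first moment M = |Σ|/6 = 5148.8333
R_c = M/A = 5148.8333/420.2500 = 12.2518 mm
θ = 226° = 3.944444 rad
V = θ·R_c·A = 3.944444·12.2518·420.2500 = 20309.285 mm³

Volume = 20309.285 mm³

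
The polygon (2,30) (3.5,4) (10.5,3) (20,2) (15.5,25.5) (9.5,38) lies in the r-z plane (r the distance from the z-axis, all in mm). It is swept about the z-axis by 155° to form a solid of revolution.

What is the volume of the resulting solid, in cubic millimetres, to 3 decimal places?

Profile (r,z), 6 vertices: (2,30) (3.5,4) (10.5,3) (20,2) (15.5,25.5) (9.5,38)
edge 0: (2,30)→(3.5,4)  cross = 2·4 − 3.5·30 = -97.0000; (r_i+r_j)·cross = 5.5·-97.0000 = -533.5000
edge 1: (3.5,4)→(10.5,3)  cross = 3.5·3 − 10.5·4 = -31.5000; (r_i+r_j)·cross = 14·-31.5000 = -441.0000
edge 2: (10.5,3)→(20,2)  cross = 10.5·2 − 20·3 = -39.0000; (r_i+r_j)·cross = 30.5·-39.0000 = -1189.5000
edge 3: (20,2)→(15.5,25.5)  cross = 20·25.5 − 15.5·2 = 479.0000; (r_i+r_j)·cross = 35.5·479.0000 = 17004.5000
edge 4: (15.5,25.5)→(9.5,38)  cross = 15.5·38 − 9.5·25.5 = 346.7500; (r_i+r_j)·cross = 25·346.7500 = 8668.7500
edge 5: (9.5,38)→(2,30)  cross = 9.5·30 − 2·38 = 209.0000; (r_i+r_j)·cross = 11.5·209.0000 = 2403.5000
Σcross = 867.2500 → A = |Σcross|/2 = 433.6250 mm²
Σ(r_i+r_j)·cross = 25912.7500 → first moment M = |Σ|/6 = 4318.7917
R_c = M/A = 4318.7917/433.6250 = 9.9597 mm
θ = 155° = 2.705260 rad
V = θ·R_c·A = 2.705260·9.9597·433.6250 = 11683.456 mm³

Volume = 11683.456 mm³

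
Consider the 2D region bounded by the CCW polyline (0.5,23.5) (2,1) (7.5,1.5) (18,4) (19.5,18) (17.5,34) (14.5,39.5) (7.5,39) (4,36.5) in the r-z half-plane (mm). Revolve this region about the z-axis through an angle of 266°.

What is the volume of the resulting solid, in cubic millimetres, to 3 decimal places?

Profile (r,z), 9 vertices: (0.5,23.5) (2,1) (7.5,1.5) (18,4) (19.5,18) (17.5,34) (14.5,39.5) (7.5,39) (4,36.5)
edge 0: (0.5,23.5)→(2,1)  cross = 0.5·1 − 2·23.5 = -46.5000; (r_i+r_j)·cross = 2.5·-46.5000 = -116.2500
edge 1: (2,1)→(7.5,1.5)  cross = 2·1.5 − 7.5·1 = -4.5000; (r_i+r_j)·cross = 9.5·-4.5000 = -42.7500
edge 2: (7.5,1.5)→(18,4)  cross = 7.5·4 − 18·1.5 = 3.0000; (r_i+r_j)·cross = 25.5·3.0000 = 76.5000
edge 3: (18,4)→(19.5,18)  cross = 18·18 − 19.5·4 = 246.0000; (r_i+r_j)·cross = 37.5·246.0000 = 9225.0000
edge 4: (19.5,18)→(17.5,34)  cross = 19.5·34 − 17.5·18 = 348.0000; (r_i+r_j)·cross = 37·348.0000 = 12876.0000
edge 5: (17.5,34)→(14.5,39.5)  cross = 17.5·39.5 − 14.5·34 = 198.2500; (r_i+r_j)·cross = 32·198.2500 = 6344.0000
edge 6: (14.5,39.5)→(7.5,39)  cross = 14.5·39 − 7.5·39.5 = 269.2500; (r_i+r_j)·cross = 22·269.2500 = 5923.5000
edge 7: (7.5,39)→(4,36.5)  cross = 7.5·36.5 − 4·39 = 117.7500; (r_i+r_j)·cross = 11.5·117.7500 = 1354.1250
edge 8: (4,36.5)→(0.5,23.5)  cross = 4·23.5 − 0.5·36.5 = 75.7500; (r_i+r_j)·cross = 4.5·75.7500 = 340.8750
Σcross = 1207.0000 → A = |Σcross|/2 = 603.5000 mm²
Σ(r_i+r_j)·cross = 35981.0000 → first moment M = |Σ|/6 = 5996.8333
R_c = M/A = 5996.8333/603.5000 = 9.9368 mm
θ = 266° = 4.642576 rad
V = θ·R_c·A = 4.642576·9.9368·603.5000 = 27840.753 mm³

Volume = 27840.753 mm³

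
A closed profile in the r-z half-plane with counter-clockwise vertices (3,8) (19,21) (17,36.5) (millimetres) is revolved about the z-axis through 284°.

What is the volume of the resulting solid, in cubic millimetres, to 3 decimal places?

Profile (r,z), 3 vertices: (3,8) (19,21) (17,36.5)
edge 0: (3,8)→(19,21)  cross = 3·21 − 19·8 = -89.0000; (r_i+r_j)·cross = 22·-89.0000 = -1958.0000
edge 1: (19,21)→(17,36.5)  cross = 19·36.5 − 17·21 = 336.5000; (r_i+r_j)·cross = 36·336.5000 = 12114.0000
edge 2: (17,36.5)→(3,8)  cross = 17·8 − 3·36.5 = 26.5000; (r_i+r_j)·cross = 20·26.5000 = 530.0000
Σcross = 274.0000 → A = |Σcross|/2 = 137.0000 mm²
Σ(r_i+r_j)·cross = 10686.0000 → first moment M = |Σ|/6 = 1781.0000
R_c = M/A = 1781.0000/137.0000 = 13.0000 mm
θ = 284° = 4.956735 rad
V = θ·R_c·A = 4.956735·13.0000·137.0000 = 8827.945 mm³

Volume = 8827.945 mm³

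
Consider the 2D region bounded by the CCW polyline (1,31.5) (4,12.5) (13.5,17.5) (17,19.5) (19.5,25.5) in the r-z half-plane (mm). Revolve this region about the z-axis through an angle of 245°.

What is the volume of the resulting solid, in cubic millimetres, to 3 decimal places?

Volume = 7606.214 mm³

Profile (r,z), 5 vertices: (1,31.5) (4,12.5) (13.5,17.5) (17,19.5) (19.5,25.5)
edge 0: (1,31.5)→(4,12.5)  cross = 1·12.5 − 4·31.5 = -113.5000; (r_i+r_j)·cross = 5·-113.5000 = -567.5000
edge 1: (4,12.5)→(13.5,17.5)  cross = 4·17.5 − 13.5·12.5 = -98.7500; (r_i+r_j)·cross = 17.5·-98.7500 = -1728.1250
edge 2: (13.5,17.5)→(17,19.5)  cross = 13.5·19.5 − 17·17.5 = -34.2500; (r_i+r_j)·cross = 30.5·-34.2500 = -1044.6250
edge 3: (17,19.5)→(19.5,25.5)  cross = 17·25.5 − 19.5·19.5 = 53.2500; (r_i+r_j)·cross = 36.5·53.2500 = 1943.6250
edge 4: (19.5,25.5)→(1,31.5)  cross = 19.5·31.5 − 1·25.5 = 588.7500; (r_i+r_j)·cross = 20.5·588.7500 = 12069.3750
Σcross = 395.5000 → A = |Σcross|/2 = 197.7500 mm²
Σ(r_i+r_j)·cross = 10672.7500 → first moment M = |Σ|/6 = 1778.7917
R_c = M/A = 1778.7917/197.7500 = 8.9952 mm
θ = 245° = 4.276057 rad
V = θ·R_c·A = 4.276057·8.9952·197.7500 = 7606.214 mm³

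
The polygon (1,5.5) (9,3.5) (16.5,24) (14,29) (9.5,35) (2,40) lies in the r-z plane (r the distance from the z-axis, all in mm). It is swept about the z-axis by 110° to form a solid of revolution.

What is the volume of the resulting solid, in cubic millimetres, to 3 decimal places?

Volume = 5260.542 mm³

Profile (r,z), 6 vertices: (1,5.5) (9,3.5) (16.5,24) (14,29) (9.5,35) (2,40)
edge 0: (1,5.5)→(9,3.5)  cross = 1·3.5 − 9·5.5 = -46.0000; (r_i+r_j)·cross = 10·-46.0000 = -460.0000
edge 1: (9,3.5)→(16.5,24)  cross = 9·24 − 16.5·3.5 = 158.2500; (r_i+r_j)·cross = 25.5·158.2500 = 4035.3750
edge 2: (16.5,24)→(14,29)  cross = 16.5·29 − 14·24 = 142.5000; (r_i+r_j)·cross = 30.5·142.5000 = 4346.2500
edge 3: (14,29)→(9.5,35)  cross = 14·35 − 9.5·29 = 214.5000; (r_i+r_j)·cross = 23.5·214.5000 = 5040.7500
edge 4: (9.5,35)→(2,40)  cross = 9.5·40 − 2·35 = 310.0000; (r_i+r_j)·cross = 11.5·310.0000 = 3565.0000
edge 5: (2,40)→(1,5.5)  cross = 2·5.5 − 1·40 = -29.0000; (r_i+r_j)·cross = 3·-29.0000 = -87.0000
Σcross = 750.2500 → A = |Σcross|/2 = 375.1250 mm²
Σ(r_i+r_j)·cross = 16440.3750 → first moment M = |Σ|/6 = 2740.0625
R_c = M/A = 2740.0625/375.1250 = 7.3044 mm
θ = 110° = 1.919862 rad
V = θ·R_c·A = 1.919862·7.3044·375.1250 = 5260.542 mm³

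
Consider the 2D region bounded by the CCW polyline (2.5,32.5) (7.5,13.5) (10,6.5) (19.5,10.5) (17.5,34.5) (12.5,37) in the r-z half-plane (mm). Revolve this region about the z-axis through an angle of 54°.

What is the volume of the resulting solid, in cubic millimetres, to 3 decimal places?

Volume = 3932.606 mm³

Profile (r,z), 6 vertices: (2.5,32.5) (7.5,13.5) (10,6.5) (19.5,10.5) (17.5,34.5) (12.5,37)
edge 0: (2.5,32.5)→(7.5,13.5)  cross = 2.5·13.5 − 7.5·32.5 = -210.0000; (r_i+r_j)·cross = 10·-210.0000 = -2100.0000
edge 1: (7.5,13.5)→(10,6.5)  cross = 7.5·6.5 − 10·13.5 = -86.2500; (r_i+r_j)·cross = 17.5·-86.2500 = -1509.3750
edge 2: (10,6.5)→(19.5,10.5)  cross = 10·10.5 − 19.5·6.5 = -21.7500; (r_i+r_j)·cross = 29.5·-21.7500 = -641.6250
edge 3: (19.5,10.5)→(17.5,34.5)  cross = 19.5·34.5 − 17.5·10.5 = 489.0000; (r_i+r_j)·cross = 37·489.0000 = 18093.0000
edge 4: (17.5,34.5)→(12.5,37)  cross = 17.5·37 − 12.5·34.5 = 216.2500; (r_i+r_j)·cross = 30·216.2500 = 6487.5000
edge 5: (12.5,37)→(2.5,32.5)  cross = 12.5·32.5 − 2.5·37 = 313.7500; (r_i+r_j)·cross = 15·313.7500 = 4706.2500
Σcross = 701.0000 → A = |Σcross|/2 = 350.5000 mm²
Σ(r_i+r_j)·cross = 25035.7500 → first moment M = |Σ|/6 = 4172.6250
R_c = M/A = 4172.6250/350.5000 = 11.9048 mm
θ = 54° = 0.942478 rad
V = θ·R_c·A = 0.942478·11.9048·350.5000 = 3932.606 mm³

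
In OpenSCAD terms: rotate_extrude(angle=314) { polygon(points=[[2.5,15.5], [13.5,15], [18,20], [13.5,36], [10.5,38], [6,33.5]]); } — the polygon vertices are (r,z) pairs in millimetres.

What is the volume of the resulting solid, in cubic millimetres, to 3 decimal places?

Profile (r,z), 6 vertices: (2.5,15.5) (13.5,15) (18,20) (13.5,36) (10.5,38) (6,33.5)
edge 0: (2.5,15.5)→(13.5,15)  cross = 2.5·15 − 13.5·15.5 = -171.7500; (r_i+r_j)·cross = 16·-171.7500 = -2748.0000
edge 1: (13.5,15)→(18,20)  cross = 13.5·20 − 18·15 = 0.0000; (r_i+r_j)·cross = 31.5·0.0000 = 0.0000
edge 2: (18,20)→(13.5,36)  cross = 18·36 − 13.5·20 = 378.0000; (r_i+r_j)·cross = 31.5·378.0000 = 11907.0000
edge 3: (13.5,36)→(10.5,38)  cross = 13.5·38 − 10.5·36 = 135.0000; (r_i+r_j)·cross = 24·135.0000 = 3240.0000
edge 4: (10.5,38)→(6,33.5)  cross = 10.5·33.5 − 6·38 = 123.7500; (r_i+r_j)·cross = 16.5·123.7500 = 2041.8750
edge 5: (6,33.5)→(2.5,15.5)  cross = 6·15.5 − 2.5·33.5 = 9.2500; (r_i+r_j)·cross = 8.5·9.2500 = 78.6250
Σcross = 474.2500 → A = |Σcross|/2 = 237.1250 mm²
Σ(r_i+r_j)·cross = 14519.5000 → first moment M = |Σ|/6 = 2419.9167
R_c = M/A = 2419.9167/237.1250 = 10.2052 mm
θ = 314° = 5.480334 rad
V = θ·R_c·A = 5.480334·10.2052·237.1250 = 13261.951 mm³

Volume = 13261.951 mm³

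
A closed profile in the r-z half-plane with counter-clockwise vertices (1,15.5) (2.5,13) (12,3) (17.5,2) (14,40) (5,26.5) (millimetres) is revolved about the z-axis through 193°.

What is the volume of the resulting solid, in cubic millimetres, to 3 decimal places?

Volume = 12148.373 mm³

Profile (r,z), 6 vertices: (1,15.5) (2.5,13) (12,3) (17.5,2) (14,40) (5,26.5)
edge 0: (1,15.5)→(2.5,13)  cross = 1·13 − 2.5·15.5 = -25.7500; (r_i+r_j)·cross = 3.5·-25.7500 = -90.1250
edge 1: (2.5,13)→(12,3)  cross = 2.5·3 − 12·13 = -148.5000; (r_i+r_j)·cross = 14.5·-148.5000 = -2153.2500
edge 2: (12,3)→(17.5,2)  cross = 12·2 − 17.5·3 = -28.5000; (r_i+r_j)·cross = 29.5·-28.5000 = -840.7500
edge 3: (17.5,2)→(14,40)  cross = 17.5·40 − 14·2 = 672.0000; (r_i+r_j)·cross = 31.5·672.0000 = 21168.0000
edge 4: (14,40)→(5,26.5)  cross = 14·26.5 − 5·40 = 171.0000; (r_i+r_j)·cross = 19·171.0000 = 3249.0000
edge 5: (5,26.5)→(1,15.5)  cross = 5·15.5 − 1·26.5 = 51.0000; (r_i+r_j)·cross = 6·51.0000 = 306.0000
Σcross = 691.2500 → A = |Σcross|/2 = 345.6250 mm²
Σ(r_i+r_j)·cross = 21638.8750 → first moment M = |Σ|/6 = 3606.4792
R_c = M/A = 3606.4792/345.6250 = 10.4347 mm
θ = 193° = 3.368485 rad
V = θ·R_c·A = 3.368485·10.4347·345.6250 = 12148.373 mm³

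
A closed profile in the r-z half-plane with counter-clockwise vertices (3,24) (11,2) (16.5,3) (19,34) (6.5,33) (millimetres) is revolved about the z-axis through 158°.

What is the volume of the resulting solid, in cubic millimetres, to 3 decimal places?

Profile (r,z), 5 vertices: (3,24) (11,2) (16.5,3) (19,34) (6.5,33)
edge 0: (3,24)→(11,2)  cross = 3·2 − 11·24 = -258.0000; (r_i+r_j)·cross = 14·-258.0000 = -3612.0000
edge 1: (11,2)→(16.5,3)  cross = 11·3 − 16.5·2 = 0.0000; (r_i+r_j)·cross = 27.5·0.0000 = 0.0000
edge 2: (16.5,3)→(19,34)  cross = 16.5·34 − 19·3 = 504.0000; (r_i+r_j)·cross = 35.5·504.0000 = 17892.0000
edge 3: (19,34)→(6.5,33)  cross = 19·33 − 6.5·34 = 406.0000; (r_i+r_j)·cross = 25.5·406.0000 = 10353.0000
edge 4: (6.5,33)→(3,24)  cross = 6.5·24 − 3·33 = 57.0000; (r_i+r_j)·cross = 9.5·57.0000 = 541.5000
Σcross = 709.0000 → A = |Σcross|/2 = 354.5000 mm²
Σ(r_i+r_j)·cross = 25174.5000 → first moment M = |Σ|/6 = 4195.7500
R_c = M/A = 4195.7500/354.5000 = 11.8357 mm
θ = 158° = 2.757620 rad
V = θ·R_c·A = 2.757620·11.8357·354.5000 = 11570.285 mm³

Volume = 11570.285 mm³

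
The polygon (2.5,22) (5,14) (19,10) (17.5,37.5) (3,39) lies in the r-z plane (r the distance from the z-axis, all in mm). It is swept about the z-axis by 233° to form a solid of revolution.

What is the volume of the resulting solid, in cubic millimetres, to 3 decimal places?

Volume = 17204.502 mm³

Profile (r,z), 5 vertices: (2.5,22) (5,14) (19,10) (17.5,37.5) (3,39)
edge 0: (2.5,22)→(5,14)  cross = 2.5·14 − 5·22 = -75.0000; (r_i+r_j)·cross = 7.5·-75.0000 = -562.5000
edge 1: (5,14)→(19,10)  cross = 5·10 − 19·14 = -216.0000; (r_i+r_j)·cross = 24·-216.0000 = -5184.0000
edge 2: (19,10)→(17.5,37.5)  cross = 19·37.5 − 17.5·10 = 537.5000; (r_i+r_j)·cross = 36.5·537.5000 = 19618.7500
edge 3: (17.5,37.5)→(3,39)  cross = 17.5·39 − 3·37.5 = 570.0000; (r_i+r_j)·cross = 20.5·570.0000 = 11685.0000
edge 4: (3,39)→(2.5,22)  cross = 3·22 − 2.5·39 = -31.5000; (r_i+r_j)·cross = 5.5·-31.5000 = -173.2500
Σcross = 785.0000 → A = |Σcross|/2 = 392.5000 mm²
Σ(r_i+r_j)·cross = 25384.0000 → first moment M = |Σ|/6 = 4230.6667
R_c = M/A = 4230.6667/392.5000 = 10.7788 mm
θ = 233° = 4.066617 rad
V = θ·R_c·A = 4.066617·10.7788·392.5000 = 17204.502 mm³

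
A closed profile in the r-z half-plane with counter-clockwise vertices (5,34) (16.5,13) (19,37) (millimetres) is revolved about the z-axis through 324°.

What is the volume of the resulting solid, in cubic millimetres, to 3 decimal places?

Profile (r,z), 3 vertices: (5,34) (16.5,13) (19,37)
edge 0: (5,34)→(16.5,13)  cross = 5·13 − 16.5·34 = -496.0000; (r_i+r_j)·cross = 21.5·-496.0000 = -10664.0000
edge 1: (16.5,13)→(19,37)  cross = 16.5·37 − 19·13 = 363.5000; (r_i+r_j)·cross = 35.5·363.5000 = 12904.2500
edge 2: (19,37)→(5,34)  cross = 19·34 − 5·37 = 461.0000; (r_i+r_j)·cross = 24·461.0000 = 11064.0000
Σcross = 328.5000 → A = |Σcross|/2 = 164.2500 mm²
Σ(r_i+r_j)·cross = 13304.2500 → first moment M = |Σ|/6 = 2217.3750
R_c = M/A = 2217.3750/164.2500 = 13.5000 mm
θ = 324° = 5.654867 rad
V = θ·R_c·A = 5.654867·13.5000·164.2500 = 12538.960 mm³

Volume = 12538.960 mm³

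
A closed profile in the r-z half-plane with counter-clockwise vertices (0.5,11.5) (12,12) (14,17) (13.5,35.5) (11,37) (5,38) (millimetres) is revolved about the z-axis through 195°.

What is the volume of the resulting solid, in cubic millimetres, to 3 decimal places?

Volume = 7517.242 mm³

Profile (r,z), 6 vertices: (0.5,11.5) (12,12) (14,17) (13.5,35.5) (11,37) (5,38)
edge 0: (0.5,11.5)→(12,12)  cross = 0.5·12 − 12·11.5 = -132.0000; (r_i+r_j)·cross = 12.5·-132.0000 = -1650.0000
edge 1: (12,12)→(14,17)  cross = 12·17 − 14·12 = 36.0000; (r_i+r_j)·cross = 26·36.0000 = 936.0000
edge 2: (14,17)→(13.5,35.5)  cross = 14·35.5 − 13.5·17 = 267.5000; (r_i+r_j)·cross = 27.5·267.5000 = 7356.2500
edge 3: (13.5,35.5)→(11,37)  cross = 13.5·37 − 11·35.5 = 109.0000; (r_i+r_j)·cross = 24.5·109.0000 = 2670.5000
edge 4: (11,37)→(5,38)  cross = 11·38 − 5·37 = 233.0000; (r_i+r_j)·cross = 16·233.0000 = 3728.0000
edge 5: (5,38)→(0.5,11.5)  cross = 5·11.5 − 0.5·38 = 38.5000; (r_i+r_j)·cross = 5.5·38.5000 = 211.7500
Σcross = 552.0000 → A = |Σcross|/2 = 276.0000 mm²
Σ(r_i+r_j)·cross = 13252.5000 → first moment M = |Σ|/6 = 2208.7500
R_c = M/A = 2208.7500/276.0000 = 8.0027 mm
θ = 195° = 3.403392 rad
V = θ·R_c·A = 3.403392·8.0027·276.0000 = 7517.242 mm³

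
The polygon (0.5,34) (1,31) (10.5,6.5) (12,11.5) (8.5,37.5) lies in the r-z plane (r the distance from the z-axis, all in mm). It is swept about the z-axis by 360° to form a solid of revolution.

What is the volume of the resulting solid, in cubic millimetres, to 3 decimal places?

Profile (r,z), 5 vertices: (0.5,34) (1,31) (10.5,6.5) (12,11.5) (8.5,37.5)
edge 0: (0.5,34)→(1,31)  cross = 0.5·31 − 1·34 = -18.5000; (r_i+r_j)·cross = 1.5·-18.5000 = -27.7500
edge 1: (1,31)→(10.5,6.5)  cross = 1·6.5 − 10.5·31 = -319.0000; (r_i+r_j)·cross = 11.5·-319.0000 = -3668.5000
edge 2: (10.5,6.5)→(12,11.5)  cross = 10.5·11.5 − 12·6.5 = 42.7500; (r_i+r_j)·cross = 22.5·42.7500 = 961.8750
edge 3: (12,11.5)→(8.5,37.5)  cross = 12·37.5 − 8.5·11.5 = 352.2500; (r_i+r_j)·cross = 20.5·352.2500 = 7221.1250
edge 4: (8.5,37.5)→(0.5,34)  cross = 8.5·34 − 0.5·37.5 = 270.2500; (r_i+r_j)·cross = 9·270.2500 = 2432.2500
Σcross = 327.7500 → A = |Σcross|/2 = 163.8750 mm²
Σ(r_i+r_j)·cross = 6919.0000 → first moment M = |Σ|/6 = 1153.1667
R_c = M/A = 1153.1667/163.8750 = 7.0369 mm
θ = 360° = 6.283185 rad
V = θ·R_c·A = 6.283185·7.0369·163.8750 = 7245.560 mm³

Volume = 7245.560 mm³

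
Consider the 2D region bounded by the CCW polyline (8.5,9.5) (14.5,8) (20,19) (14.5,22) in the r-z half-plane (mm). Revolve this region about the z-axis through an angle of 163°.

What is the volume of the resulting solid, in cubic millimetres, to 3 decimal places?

Volume = 3282.525 mm³

Profile (r,z), 4 vertices: (8.5,9.5) (14.5,8) (20,19) (14.5,22)
edge 0: (8.5,9.5)→(14.5,8)  cross = 8.5·8 − 14.5·9.5 = -69.7500; (r_i+r_j)·cross = 23·-69.7500 = -1604.2500
edge 1: (14.5,8)→(20,19)  cross = 14.5·19 − 20·8 = 115.5000; (r_i+r_j)·cross = 34.5·115.5000 = 3984.7500
edge 2: (20,19)→(14.5,22)  cross = 20·22 − 14.5·19 = 164.5000; (r_i+r_j)·cross = 34.5·164.5000 = 5675.2500
edge 3: (14.5,22)→(8.5,9.5)  cross = 14.5·9.5 − 8.5·22 = -49.2500; (r_i+r_j)·cross = 23·-49.2500 = -1132.7500
Σcross = 161.0000 → A = |Σcross|/2 = 80.5000 mm²
Σ(r_i+r_j)·cross = 6923.0000 → first moment M = |Σ|/6 = 1153.8333
R_c = M/A = 1153.8333/80.5000 = 14.3333 mm
θ = 163° = 2.844887 rad
V = θ·R_c·A = 2.844887·14.3333·80.5000 = 3282.525 mm³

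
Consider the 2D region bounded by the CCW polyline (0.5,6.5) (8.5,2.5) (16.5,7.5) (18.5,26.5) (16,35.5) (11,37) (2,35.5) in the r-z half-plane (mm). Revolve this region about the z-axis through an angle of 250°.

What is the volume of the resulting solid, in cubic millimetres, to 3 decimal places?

Volume = 20432.715 mm³

Profile (r,z), 7 vertices: (0.5,6.5) (8.5,2.5) (16.5,7.5) (18.5,26.5) (16,35.5) (11,37) (2,35.5)
edge 0: (0.5,6.5)→(8.5,2.5)  cross = 0.5·2.5 − 8.5·6.5 = -54.0000; (r_i+r_j)·cross = 9·-54.0000 = -486.0000
edge 1: (8.5,2.5)→(16.5,7.5)  cross = 8.5·7.5 − 16.5·2.5 = 22.5000; (r_i+r_j)·cross = 25·22.5000 = 562.5000
edge 2: (16.5,7.5)→(18.5,26.5)  cross = 16.5·26.5 − 18.5·7.5 = 298.5000; (r_i+r_j)·cross = 35·298.5000 = 10447.5000
edge 3: (18.5,26.5)→(16,35.5)  cross = 18.5·35.5 − 16·26.5 = 232.7500; (r_i+r_j)·cross = 34.5·232.7500 = 8029.8750
edge 4: (16,35.5)→(11,37)  cross = 16·37 − 11·35.5 = 201.5000; (r_i+r_j)·cross = 27·201.5000 = 5440.5000
edge 5: (11,37)→(2,35.5)  cross = 11·35.5 − 2·37 = 316.5000; (r_i+r_j)·cross = 13·316.5000 = 4114.5000
edge 6: (2,35.5)→(0.5,6.5)  cross = 2·6.5 − 0.5·35.5 = -4.7500; (r_i+r_j)·cross = 2.5·-4.7500 = -11.8750
Σcross = 1013.0000 → A = |Σcross|/2 = 506.5000 mm²
Σ(r_i+r_j)·cross = 28097.0000 → first moment M = |Σ|/6 = 4682.8333
R_c = M/A = 4682.8333/506.5000 = 9.2455 mm
θ = 250° = 4.363323 rad
V = θ·R_c·A = 4.363323·9.2455·506.5000 = 20432.715 mm³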